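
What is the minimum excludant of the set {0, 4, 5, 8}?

1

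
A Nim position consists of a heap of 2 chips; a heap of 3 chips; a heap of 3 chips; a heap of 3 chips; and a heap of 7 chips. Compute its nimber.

6

Compute the nim-sum pairwise:
2 XOR 3 = 1
1 XOR 3 = 2
2 XOR 3 = 1
1 XOR 7 = 6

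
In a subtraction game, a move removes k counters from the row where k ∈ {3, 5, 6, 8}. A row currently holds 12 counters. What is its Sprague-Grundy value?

Grundy values for subtraction set {3, 5, 6, 8}:
g(0) = mex{} = 0
g(1) = mex{} = 0
g(2) = mex{} = 0
g(3) = mex{0} = 1
g(4) = mex{0} = 1
g(5) = mex{0} = 1
g(6) = mex{0,1} = 2
g(7) = mex{0,1} = 2
g(8) = mex{0,1} = 2
g(9) = mex{0,1,2} = 3
g(10) = mex{0,1,2} = 3
g(11) = mex{1,2} = 0
g(12) = mex{1,2,3} = 0
So g(12) = 0.

0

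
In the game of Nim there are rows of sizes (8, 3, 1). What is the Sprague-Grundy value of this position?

Bitwise XOR of the heap sizes:
  1000  (8)
  0011  (3)
  0001  (1)
  ----
  1010  (10)

10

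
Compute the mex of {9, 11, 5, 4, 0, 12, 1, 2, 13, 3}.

6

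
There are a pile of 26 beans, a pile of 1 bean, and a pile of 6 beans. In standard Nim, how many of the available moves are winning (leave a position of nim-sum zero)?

1

Write each in binary and XOR column by column:
  11010  (26)
  00001  (1)
  00110  (6)
  -----
  11101  (29)
The overall nim-sum is X = 29. A pile of size p has a winning move iff p XOR X < p (reduce it to p XOR X).
  26: 26 XOR 29 = 7 < 26 — winning move (to 7).
  1: 1 XOR 29 = 28 ≥ 1 — no move.
  6: 6 XOR 29 = 27 ≥ 6 — no move.
That gives 1 winning move.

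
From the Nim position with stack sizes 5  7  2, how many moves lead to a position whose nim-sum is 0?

Write each in binary and XOR column by column:
  101  (5)
  111  (7)
  010  (2)
  ---
  000  (0)
The nim-sum is already 0, so every move leaves a nonzero nim-sum — there are no winning moves.

0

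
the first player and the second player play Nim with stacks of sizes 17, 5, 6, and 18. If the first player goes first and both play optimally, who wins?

Compute the nim-sum pairwise:
17 ^ 5 = 20
20 ^ 6 = 18
18 ^ 18 = 0
The nim-sum is 0, so this is a P-position: the player to move is in a losing position under optimal play; the first player is about to move from it and so loses — the second player wins.

the second player wins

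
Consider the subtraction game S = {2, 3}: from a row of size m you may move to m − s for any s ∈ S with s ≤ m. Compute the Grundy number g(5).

Compute g(0), g(1), … for moves {2, 3}:
g(0) = mex{} = 0
g(1) = mex{} = 0
g(2) = mex{0} = 1
g(3) = mex{0} = 1
g(4) = mex{0,1} = 2
g(5) = mex{1} = 0
So g(5) = 0.

0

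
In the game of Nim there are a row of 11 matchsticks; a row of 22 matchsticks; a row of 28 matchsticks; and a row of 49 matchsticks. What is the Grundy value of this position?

Write each in binary and XOR column by column:
  001011  (11)
  010110  (22)
  011100  (28)
  110001  (49)
  ------
  110000  (48)

48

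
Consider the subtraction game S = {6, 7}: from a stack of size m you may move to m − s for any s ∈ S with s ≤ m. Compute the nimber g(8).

1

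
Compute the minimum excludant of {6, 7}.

0

0 is not in the set, so the mex is 0.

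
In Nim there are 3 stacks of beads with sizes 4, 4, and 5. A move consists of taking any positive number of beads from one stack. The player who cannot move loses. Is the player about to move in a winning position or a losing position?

Bitwise XOR of the heap sizes:
  100  (4)
  100  (4)
  101  (5)
  ---
  101  (5)
The nim-sum is 5 ≠ 0, so this is an N-position: the player to move can win.

Winning position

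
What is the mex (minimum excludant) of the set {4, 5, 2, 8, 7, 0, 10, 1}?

3

The values 0, 1, 2 are all present; 3 is the first non-negative integer missing from the set.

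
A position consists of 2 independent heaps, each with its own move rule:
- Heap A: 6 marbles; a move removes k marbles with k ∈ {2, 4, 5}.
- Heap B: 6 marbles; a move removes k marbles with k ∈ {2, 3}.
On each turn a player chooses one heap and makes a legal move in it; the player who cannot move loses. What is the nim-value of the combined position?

Grundy values for heap A (subtraction set {2, 4, 5}):
g(0) = mex{} = 0
g(1) = mex{} = 0
g(2) = mex{0} = 1
g(3) = mex{0} = 1
g(4) = mex{0,1} = 2
g(5) = mex{0,1} = 2
g(6) = mex{0,1,2} = 3
So g(6) = 3.
Build the Grundy sequence for heap B with g(k) = mex{g(k−s) : s ∈ {2, 3}, s ≤ k}:
g(0) = mex{} = 0
g(1) = mex{} = 0
g(2) = mex{0} = 1
g(3) = mex{0} = 1
g(4) = mex{0,1} = 2
g(5) = mex{1} = 0
g(6) = mex{1,2} = 0
So g(6) = 0.
By the Sprague-Grundy theorem, the Grundy value of a sum of independent games is the XOR of the component values.
Combined value = 3 ⊕ 0 = 3.

3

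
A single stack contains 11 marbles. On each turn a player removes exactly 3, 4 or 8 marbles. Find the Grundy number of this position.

Compute g(0), g(1), … for moves {3, 4, 8}:
k:     0  1  2  3  4  5  6  7  8  9 10 11
g(k):  0  0  0  1  1  1  2  0  2  3  1  3
So g(11) = 3.

3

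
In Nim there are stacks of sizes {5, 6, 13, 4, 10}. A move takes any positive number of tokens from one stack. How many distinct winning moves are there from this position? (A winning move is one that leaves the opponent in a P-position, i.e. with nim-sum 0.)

Compute the nim-sum pairwise:
5 ^ 6 = 3
3 ^ 13 = 14
14 ^ 4 = 10
10 ^ 10 = 0
The nim-sum is already 0, so every move leaves a nonzero nim-sum — there are no winning moves.

0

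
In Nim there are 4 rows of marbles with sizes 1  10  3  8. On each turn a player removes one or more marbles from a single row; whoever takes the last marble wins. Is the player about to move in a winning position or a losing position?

Losing position

Nim-sum: 1 ⊕ 10 ⊕ 3 ⊕ 8 = 0.
The nim-sum is 0, so this is a P-position: the player to move is in a losing position under optimal play.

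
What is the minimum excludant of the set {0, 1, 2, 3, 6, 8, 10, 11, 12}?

4

The values 0, 1, 2, 3 are all present; 4 is the first non-negative integer missing from the set.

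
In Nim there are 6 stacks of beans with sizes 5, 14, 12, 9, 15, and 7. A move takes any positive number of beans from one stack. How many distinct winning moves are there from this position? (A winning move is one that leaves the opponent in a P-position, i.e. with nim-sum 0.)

5

Write each in binary and XOR column by column:
  0101  (5)
  1110  (14)
  1100  (12)
  1001  (9)
  1111  (15)
  0111  (7)
  ----
  0110  (6)
The overall nim-sum is X = 6. A stack of size p has a winning move iff p XOR X < p (reduce it to p XOR X).
  5: 5 XOR 6 = 3 < 5 — winning move (to 3).
  14: 14 XOR 6 = 8 < 14 — winning move (to 8).
  12: 12 XOR 6 = 10 < 12 — winning move (to 10).
  9: 9 XOR 6 = 15 ≥ 9 — no move.
  15: 15 XOR 6 = 9 < 15 — winning move (to 9).
  7: 7 XOR 6 = 1 < 7 — winning move (to 1).
That gives 5 winning moves.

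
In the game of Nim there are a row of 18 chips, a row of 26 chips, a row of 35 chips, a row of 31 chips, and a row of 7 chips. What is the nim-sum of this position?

51

Compute the nim-sum pairwise:
18 ⊕ 26 = 8
8 ⊕ 35 = 43
43 ⊕ 31 = 52
52 ⊕ 7 = 51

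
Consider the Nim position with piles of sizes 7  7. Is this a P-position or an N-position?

P-position

Nim-sum: 7 ^ 7 = 0.
The nim-sum is 0, so this is a P-position: the player to move is in a losing position under optimal play.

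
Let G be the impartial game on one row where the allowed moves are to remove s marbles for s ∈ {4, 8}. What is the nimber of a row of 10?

2

Grundy values for subtraction set {4, 8}:
g(0) = mex{} = 0
g(1) = mex{} = 0
g(2) = mex{} = 0
g(3) = mex{} = 0
g(4) = mex{0} = 1
g(5) = mex{0} = 1
g(6) = mex{0} = 1
g(7) = mex{0} = 1
g(8) = mex{0,1} = 2
g(9) = mex{0,1} = 2
g(10) = mex{0,1} = 2
So g(10) = 2.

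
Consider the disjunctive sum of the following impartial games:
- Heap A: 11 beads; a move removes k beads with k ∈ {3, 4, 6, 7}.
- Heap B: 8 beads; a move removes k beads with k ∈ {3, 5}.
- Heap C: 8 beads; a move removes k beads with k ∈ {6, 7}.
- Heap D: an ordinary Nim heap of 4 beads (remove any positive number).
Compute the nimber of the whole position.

5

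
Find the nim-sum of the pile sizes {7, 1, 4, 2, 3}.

Compute the nim-sum pairwise:
7 ⊕ 1 = 6
6 ⊕ 4 = 2
2 ⊕ 2 = 0
0 ⊕ 3 = 3

3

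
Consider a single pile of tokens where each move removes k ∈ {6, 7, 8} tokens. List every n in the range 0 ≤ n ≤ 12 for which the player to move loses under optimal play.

0, 1, 2, 3, 4, 5

Compute g(0), g(1), … for moves {6, 7, 8}:
k:     0  1  2  3  4  5  6  7  8  9 10 11 12
g(k):  0  0  0  0  0  0  1  1  1  1  1  1  2
The P-positions (g = 0) in 0..12 are 0, 1, 2, 3, 4, 5.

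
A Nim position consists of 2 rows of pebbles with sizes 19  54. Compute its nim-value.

37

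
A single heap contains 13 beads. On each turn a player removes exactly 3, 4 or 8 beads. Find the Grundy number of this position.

0

Compute g(0), g(1), … for moves {3, 4, 8}:
k:     0  1  2  3  4  5  6  7  8  9 10 11 12 13
g(k):  0  0  0  1  1  1  2  0  2  3  1  3  0  0
So g(13) = 0.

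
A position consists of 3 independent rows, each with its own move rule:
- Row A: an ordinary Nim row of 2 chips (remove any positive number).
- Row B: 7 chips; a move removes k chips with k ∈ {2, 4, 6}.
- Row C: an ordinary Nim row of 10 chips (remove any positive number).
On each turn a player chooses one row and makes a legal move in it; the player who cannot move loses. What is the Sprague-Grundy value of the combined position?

11

Row A is a plain Nim row of size 2, so its Grundy value is 2.
For row B, compute g(0), g(1), … with moves {2, 4, 6}:
g(0) = mex{} = 0
g(1) = mex{} = 0
g(2) = mex{0} = 1
g(3) = mex{0} = 1
g(4) = mex{0,1} = 2
g(5) = mex{0,1} = 2
g(6) = mex{0,1,2} = 3
g(7) = mex{0,1,2} = 3
So g(7) = 3.
Row C is a plain Nim row of size 10, so its Grundy value is 10.
By the Sprague-Grundy theorem, the Grundy value of a sum of independent games is the XOR of the component values.
Combined value = 2 XOR 3 XOR 10 = 11.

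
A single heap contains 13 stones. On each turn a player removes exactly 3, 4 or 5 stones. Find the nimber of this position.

Grundy values for subtraction set {3, 4, 5}:
k:     0  1  2  3  4  5  6  7  8  9 10 11 12 13
g(k):  0  0  0  1  1  1  2  2  0  0  0  1  1  1
So g(13) = 1.

1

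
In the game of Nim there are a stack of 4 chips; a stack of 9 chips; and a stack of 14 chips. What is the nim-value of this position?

Write each in binary and XOR column by column:
  0100  (4)
  1001  (9)
  1110  (14)
  ----
  0011  (3)

3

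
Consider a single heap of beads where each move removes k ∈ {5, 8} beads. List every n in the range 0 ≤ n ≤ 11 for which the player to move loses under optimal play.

0, 1, 2, 3, 4

Compute g(0), g(1), … for moves {5, 8}:
k:     0  1  2  3  4  5  6  7  8  9 10 11
g(k):  0  0  0  0  0  1  1  1  1  1  2  2
The P-positions (g = 0) in 0..11 are 0, 1, 2, 3, 4.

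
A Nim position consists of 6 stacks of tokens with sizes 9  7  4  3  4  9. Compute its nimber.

4

Nim-sum: 9 ⊕ 7 ⊕ 4 ⊕ 3 ⊕ 4 ⊕ 9 = 4.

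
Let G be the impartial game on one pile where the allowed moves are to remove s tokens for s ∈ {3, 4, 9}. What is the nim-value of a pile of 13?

Build the Grundy sequence with g(k) = mex{g(k−s) : s ∈ {3, 4, 9}, s ≤ k}:
g(0) = mex{} = 0
g(1) = mex{} = 0
g(2) = mex{} = 0
g(3) = mex{0} = 1
g(4) = mex{0} = 1
g(5) = mex{0} = 1
g(6) = mex{0,1} = 2
g(7) = mex{1} = 0
g(8) = mex{1} = 0
g(9) = mex{0,1,2} = 3
g(10) = mex{0,2} = 1
g(11) = mex{0} = 1
g(12) = mex{0,1,3} = 2
g(13) = mex{1,3} = 0
So g(13) = 0.

0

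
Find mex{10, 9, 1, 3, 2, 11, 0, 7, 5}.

The values 0, 1, 2, 3 are all present; 4 is the first non-negative integer missing from the set.

4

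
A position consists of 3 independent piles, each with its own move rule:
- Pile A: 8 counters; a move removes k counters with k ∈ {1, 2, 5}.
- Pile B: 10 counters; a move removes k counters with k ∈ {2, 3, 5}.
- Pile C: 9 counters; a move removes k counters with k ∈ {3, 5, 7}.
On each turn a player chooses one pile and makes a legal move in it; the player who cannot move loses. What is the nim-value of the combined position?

For pile A, compute g(0), g(1), … with moves {1, 2, 5}:
g(0) = mex{} = 0
g(1) = mex{0} = 1
g(2) = mex{0,1} = 2
g(3) = mex{1,2} = 0
g(4) = mex{0,2} = 1
g(5) = mex{0,1} = 2
g(6) = mex{1,2} = 0
g(7) = mex{0,2} = 1
g(8) = mex{0,1} = 2
So g(8) = 2.
Grundy values for pile B (subtraction set {2, 3, 5}):
k:     0  1  2  3  4  5  6  7  8  9 10
g(k):  0  0  1  1  2  2  3  0  0  1  1
So g(10) = 1.
For pile C, compute g(0), g(1), … with moves {3, 5, 7}:
k:     0  1  2  3  4  5  6  7  8  9
g(k):  0  0  0  1  1  1  2  2  2  3
So g(9) = 3.
The value of a disjunctive sum is the nim-sum of the parts.
Combined value = 2 XOR 1 XOR 3 = 0.

0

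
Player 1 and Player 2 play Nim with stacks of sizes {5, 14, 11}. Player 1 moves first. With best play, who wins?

Player 2 wins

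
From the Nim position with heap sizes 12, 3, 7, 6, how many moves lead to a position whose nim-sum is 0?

1

Compute the nim-sum pairwise:
12 XOR 3 = 15
15 XOR 7 = 8
8 XOR 6 = 14
The overall nim-sum is X = 14. A heap of size p has a winning move iff p XOR X < p (reduce it to p XOR X).
  12: 12 XOR 14 = 2 < 12 — winning move (to 2).
  3: 3 XOR 14 = 13 ≥ 3 — no move.
  7: 7 XOR 14 = 9 ≥ 7 — no move.
  6: 6 XOR 14 = 8 ≥ 6 — no move.
That gives 1 winning move.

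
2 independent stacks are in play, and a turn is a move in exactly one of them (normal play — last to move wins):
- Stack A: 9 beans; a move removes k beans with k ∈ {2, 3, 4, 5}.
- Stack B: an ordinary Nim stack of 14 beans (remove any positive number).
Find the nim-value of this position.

Build the Grundy sequence for stack A with g(k) = mex{g(k−s) : s ∈ {2, 3, 4, 5}, s ≤ k}:
k:     0  1  2  3  4  5  6  7  8  9
g(k):  0  0  1  1  2  2  3  0  0  1
So g(9) = 1.
Stack B is a plain Nim stack of size 14, so its Grundy value is 14.
By the Sprague-Grundy theorem, the Grundy value of a sum of independent games is the XOR of the component values.
Combined value = 1 XOR 14 = 15.

15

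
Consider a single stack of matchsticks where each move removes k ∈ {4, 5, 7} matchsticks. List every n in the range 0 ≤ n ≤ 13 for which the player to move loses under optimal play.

0, 1, 2, 3, 11, 12, 13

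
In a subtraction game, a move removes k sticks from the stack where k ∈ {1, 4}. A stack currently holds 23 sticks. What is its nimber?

Grundy values for subtraction set {1, 4}:
k:     0  1  2  3  4  5  6  7  8  9 10 11 12 13 14 15 16 17 18 19 20 21 22 23
g(k):  0  1  0  1  2  0  1  0  1  2  0  1  0  1  2  0  1  0  1  2  0  1  0  1
So g(23) = 1.

1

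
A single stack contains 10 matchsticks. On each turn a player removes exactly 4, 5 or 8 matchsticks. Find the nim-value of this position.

Compute g(0), g(1), … for moves {4, 5, 8}:
g(0) = mex{} = 0
g(1) = mex{} = 0
g(2) = mex{} = 0
g(3) = mex{} = 0
g(4) = mex{0} = 1
g(5) = mex{0} = 1
g(6) = mex{0} = 1
g(7) = mex{0} = 1
g(8) = mex{0,1} = 2
g(9) = mex{0,1} = 2
g(10) = mex{0,1} = 2
So g(10) = 2.

2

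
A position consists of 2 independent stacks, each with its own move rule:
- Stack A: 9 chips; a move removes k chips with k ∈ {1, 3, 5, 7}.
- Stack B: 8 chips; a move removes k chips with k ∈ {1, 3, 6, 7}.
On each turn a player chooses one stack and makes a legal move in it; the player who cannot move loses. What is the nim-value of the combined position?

3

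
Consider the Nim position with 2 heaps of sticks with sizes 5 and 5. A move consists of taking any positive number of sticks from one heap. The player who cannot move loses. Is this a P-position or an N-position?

P-position

Nim-sum: 5 ^ 5 = 0.
The nim-sum is 0, so this is a P-position: the player to move is in a losing position under optimal play.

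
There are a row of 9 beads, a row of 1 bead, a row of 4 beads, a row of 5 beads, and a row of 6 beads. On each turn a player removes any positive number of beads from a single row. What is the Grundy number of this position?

15

Compute the nim-sum pairwise:
9 ^ 1 = 8
8 ^ 4 = 12
12 ^ 5 = 9
9 ^ 6 = 15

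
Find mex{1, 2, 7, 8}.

0 is not in the set, so the mex is 0.

0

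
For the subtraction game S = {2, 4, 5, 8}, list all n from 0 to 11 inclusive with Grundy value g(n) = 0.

0, 1, 7, 10

Grundy values for subtraction set {2, 4, 5, 8}:
g(0) = mex{} = 0
g(1) = mex{} = 0
g(2) = mex{0} = 1
g(3) = mex{0} = 1
g(4) = mex{0,1} = 2
g(5) = mex{0,1} = 2
g(6) = mex{0,1,2} = 3
g(7) = mex{1,2} = 0
g(8) = mex{0,1,2,3} = 4
g(9) = mex{0,2} = 1
g(10) = mex{1,2,3,4} = 0
g(11) = mex{0,1,3} = 2
The P-positions (g = 0) in 0..11 are 0, 1, 7, 10.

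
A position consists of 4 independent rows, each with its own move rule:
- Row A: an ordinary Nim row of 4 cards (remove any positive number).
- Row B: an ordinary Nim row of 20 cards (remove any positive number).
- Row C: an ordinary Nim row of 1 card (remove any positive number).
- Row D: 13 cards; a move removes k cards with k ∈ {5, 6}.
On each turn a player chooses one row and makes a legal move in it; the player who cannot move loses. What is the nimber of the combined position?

17

Row A is a plain Nim row of size 4, so its Grundy value is 4.
Row B is a plain Nim row of size 20, so its Grundy value is 20.
Row C is a plain Nim row of size 1, so its Grundy value is 1.
Build the Grundy sequence for row D with g(k) = mex{g(k−s) : s ∈ {5, 6}, s ≤ k}:
k:     0  1  2  3  4  5  6  7  8  9 10 11 12 13
g(k):  0  0  0  0  0  1  1  1  1  1  2  0  0  0
So g(13) = 0.
By the Sprague-Grundy theorem, the Grundy value of a sum of independent games is the XOR of the component values.
Combined value = 4 ⊕ 20 ⊕ 1 ⊕ 0 = 17.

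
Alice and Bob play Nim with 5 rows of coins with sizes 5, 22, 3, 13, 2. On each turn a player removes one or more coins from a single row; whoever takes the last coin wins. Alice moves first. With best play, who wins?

Alice wins

Compute the nim-sum pairwise:
5 ⊕ 22 = 19
19 ⊕ 3 = 16
16 ⊕ 13 = 29
29 ⊕ 2 = 31
The nim-sum is 31 ≠ 0, so this is an N-position: the player to move can win; Alice has a winning move.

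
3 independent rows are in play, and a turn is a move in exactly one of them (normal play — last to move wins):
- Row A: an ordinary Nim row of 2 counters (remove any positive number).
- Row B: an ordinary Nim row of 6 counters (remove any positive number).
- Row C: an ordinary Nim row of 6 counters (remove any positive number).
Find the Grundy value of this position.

Row A is a plain Nim row of size 2, so its Grundy value is 2.
Row B is a plain Nim row of size 6, so its Grundy value is 6.
Row C is a plain Nim row of size 6, so its Grundy value is 6.
By the Sprague-Grundy theorem, the Grundy value of a sum of independent games is the XOR of the component values.
Combined value = 2 XOR 6 XOR 6 = 2.

2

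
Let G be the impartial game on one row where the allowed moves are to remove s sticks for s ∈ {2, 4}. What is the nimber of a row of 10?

2

Grundy values for subtraction set {2, 4}:
g(0) = mex{} = 0
g(1) = mex{} = 0
g(2) = mex{0} = 1
g(3) = mex{0} = 1
g(4) = mex{0,1} = 2
g(5) = mex{0,1} = 2
g(6) = mex{1,2} = 0
g(7) = mex{1,2} = 0
g(8) = mex{0,2} = 1
g(9) = mex{0,2} = 1
g(10) = mex{0,1} = 2
So g(10) = 2.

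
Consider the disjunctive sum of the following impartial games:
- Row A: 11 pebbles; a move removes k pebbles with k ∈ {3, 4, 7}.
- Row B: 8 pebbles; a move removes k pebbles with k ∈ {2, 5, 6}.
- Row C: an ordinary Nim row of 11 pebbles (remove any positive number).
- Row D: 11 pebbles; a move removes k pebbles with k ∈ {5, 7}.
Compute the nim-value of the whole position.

For row A, compute g(0), g(1), … with moves {3, 4, 7}:
g(0) = mex{} = 0
g(1) = mex{} = 0
g(2) = mex{} = 0
g(3) = mex{0} = 1
g(4) = mex{0} = 1
g(5) = mex{0} = 1
g(6) = mex{0,1} = 2
g(7) = mex{0,1} = 2
g(8) = mex{0,1} = 2
g(9) = mex{0,1,2} = 3
g(10) = mex{1,2} = 0
g(11) = mex{1,2} = 0
So g(11) = 0.
Grundy values for row B (subtraction set {2, 5, 6}):
k:     0  1  2  3  4  5  6  7  8
g(k):  0  0  1  1  0  2  1  3  0
So g(8) = 0.
Row C is a plain Nim row of size 11, so its Grundy value is 11.
For row D, compute g(0), g(1), … with moves {5, 7}:
k:     0  1  2  3  4  5  6  7  8  9 10 11
g(k):  0  0  0  0  0  1  1  1  1  1  2  2
So g(11) = 2.
By the Sprague-Grundy theorem, the Grundy value of a sum of independent games is the XOR of the component values.
Combined value = 0 ⊕ 0 ⊕ 11 ⊕ 2 = 9.

9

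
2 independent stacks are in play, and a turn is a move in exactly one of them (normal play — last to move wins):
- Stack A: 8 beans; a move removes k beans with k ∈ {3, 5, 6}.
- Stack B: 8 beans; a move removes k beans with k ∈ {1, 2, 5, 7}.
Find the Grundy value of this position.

0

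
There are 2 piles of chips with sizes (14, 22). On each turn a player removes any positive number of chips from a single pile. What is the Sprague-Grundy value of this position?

24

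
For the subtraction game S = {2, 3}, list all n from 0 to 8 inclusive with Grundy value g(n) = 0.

0, 1, 5, 6

Grundy values for subtraction set {2, 3}:
g(0) = mex{} = 0
g(1) = mex{} = 0
g(2) = mex{0} = 1
g(3) = mex{0} = 1
g(4) = mex{0,1} = 2
g(5) = mex{1} = 0
g(6) = mex{1,2} = 0
g(7) = mex{0,2} = 1
g(8) = mex{0} = 1
The P-positions (g = 0) in 0..8 are 0, 1, 5, 6.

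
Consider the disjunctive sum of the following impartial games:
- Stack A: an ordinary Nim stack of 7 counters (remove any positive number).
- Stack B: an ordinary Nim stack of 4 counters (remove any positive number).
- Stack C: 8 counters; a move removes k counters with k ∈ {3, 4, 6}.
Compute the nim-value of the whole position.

1

Stack A is a plain Nim stack of size 7, so its Grundy value is 7.
Stack B is a plain Nim stack of size 4, so its Grundy value is 4.
For stack C, compute g(0), g(1), … with moves {3, 4, 6}:
k:     0  1  2  3  4  5  6  7  8
g(k):  0  0  0  1  1  1  2  2  2
So g(8) = 2.
The value of a disjunctive sum is the nim-sum of the parts.
Combined value = 7 ⊕ 4 ⊕ 2 = 1.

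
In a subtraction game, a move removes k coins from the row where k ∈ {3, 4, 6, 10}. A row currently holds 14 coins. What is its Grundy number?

0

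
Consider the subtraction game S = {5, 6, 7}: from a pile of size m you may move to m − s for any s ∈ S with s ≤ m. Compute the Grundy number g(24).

0

Build the Grundy sequence with g(k) = mex{g(k−s) : s ∈ {5, 6, 7}, s ≤ k}:
k:     0  1  2  3  4  5  6  7  8  9 10 11 12 13 14 15 16 17 18 19 20 21 22 23 24
g(k):  0  0  0  0  0  1  1  1  1  1  2  2  0  0  0  0  0  1  1  1  1  1  2  2  0
So g(24) = 0.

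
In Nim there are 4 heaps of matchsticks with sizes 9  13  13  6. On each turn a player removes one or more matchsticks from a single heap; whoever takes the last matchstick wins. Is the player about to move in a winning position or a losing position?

Nim-sum: 9 ^ 13 ^ 13 ^ 6 = 15.
The nim-sum is 15 ≠ 0, so this is an N-position: the player to move can win.

Winning position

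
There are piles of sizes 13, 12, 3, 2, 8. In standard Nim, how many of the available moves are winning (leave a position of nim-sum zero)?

3

Nim-sum: 13 ^ 12 ^ 3 ^ 2 ^ 8 = 8.
The overall nim-sum is X = 8. A pile of size p has a winning move iff p XOR X < p (reduce it to p XOR X).
  13: 13 XOR 8 = 5 < 13 — winning move (to 5).
  12: 12 XOR 8 = 4 < 12 — winning move (to 4).
  3: 3 XOR 8 = 11 ≥ 3 — no move.
  2: 2 XOR 8 = 10 ≥ 2 — no move.
  8: 8 XOR 8 = 0 < 8 — winning move (to 0).
That gives 3 winning moves.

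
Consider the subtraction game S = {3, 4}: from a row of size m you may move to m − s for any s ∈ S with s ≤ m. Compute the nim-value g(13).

Compute g(0), g(1), … for moves {3, 4}:
k:     0  1  2  3  4  5  6  7  8  9 10 11 12 13
g(k):  0  0  0  1  1  1  2  0  0  0  1  1  1  2
So g(13) = 2.

2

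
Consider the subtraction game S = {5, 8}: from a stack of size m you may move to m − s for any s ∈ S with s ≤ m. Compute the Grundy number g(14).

Grundy values for subtraction set {5, 8}:
k:     0  1  2  3  4  5  6  7  8  9 10 11 12 13 14
g(k):  0  0  0  0  0  1  1  1  1  1  2  2  2  0  0
So g(14) = 0.

0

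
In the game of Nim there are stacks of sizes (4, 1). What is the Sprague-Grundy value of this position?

5

In binary:
  100  (4)
  001  (1)
  ---
  101  (5)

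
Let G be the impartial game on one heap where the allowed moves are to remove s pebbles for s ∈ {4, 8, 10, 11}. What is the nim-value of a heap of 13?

Compute g(0), g(1), … for moves {4, 8, 10, 11}:
g(0) = mex{} = 0
g(1) = mex{} = 0
g(2) = mex{} = 0
g(3) = mex{} = 0
g(4) = mex{0} = 1
g(5) = mex{0} = 1
g(6) = mex{0} = 1
g(7) = mex{0} = 1
g(8) = mex{0,1} = 2
g(9) = mex{0,1} = 2
g(10) = mex{0,1} = 2
g(11) = mex{0,1} = 2
g(12) = mex{0,1,2} = 3
g(13) = mex{0,1,2} = 3
So g(13) = 3.

3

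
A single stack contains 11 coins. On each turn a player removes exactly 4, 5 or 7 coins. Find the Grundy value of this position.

Build the Grundy sequence with g(k) = mex{g(k−s) : s ∈ {4, 5, 7}, s ≤ k}:
k:     0  1  2  3  4  5  6  7  8  9 10 11
g(k):  0  0  0  0  1  1  1  1  2  2  2  0
So g(11) = 0.

0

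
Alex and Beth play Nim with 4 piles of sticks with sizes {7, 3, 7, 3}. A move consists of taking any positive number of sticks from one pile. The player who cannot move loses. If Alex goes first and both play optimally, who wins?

Nim-sum: 7 ⊕ 3 ⊕ 7 ⊕ 3 = 0.
The nim-sum is 0, so this is a P-position: the player to move is in a losing position under optimal play; Alex is about to move from it and so loses — Beth wins.

Beth wins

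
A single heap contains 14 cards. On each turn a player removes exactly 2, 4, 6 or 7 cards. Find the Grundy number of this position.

2

Compute g(0), g(1), … for moves {2, 4, 6, 7}:
g(0) = mex{} = 0
g(1) = mex{} = 0
g(2) = mex{0} = 1
g(3) = mex{0} = 1
g(4) = mex{0,1} = 2
g(5) = mex{0,1} = 2
g(6) = mex{0,1,2} = 3
g(7) = mex{0,1,2} = 3
g(8) = mex{0,1,2,3} = 4
g(9) = mex{1,2,3} = 0
g(10) = mex{1,2,3,4} = 0
g(11) = mex{0,2,3} = 1
g(12) = mex{0,2,3,4} = 1
g(13) = mex{0,1,3} = 2
g(14) = mex{0,1,3,4} = 2
So g(14) = 2.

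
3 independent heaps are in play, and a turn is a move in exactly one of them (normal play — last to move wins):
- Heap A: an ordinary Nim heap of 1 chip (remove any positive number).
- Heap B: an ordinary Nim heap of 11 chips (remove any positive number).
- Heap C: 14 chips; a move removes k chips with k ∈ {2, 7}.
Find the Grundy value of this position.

10

Heap A is a plain Nim heap of size 1, so its Grundy value is 1.
Heap B is a plain Nim heap of size 11, so its Grundy value is 11.
For heap C, compute g(0), g(1), … with moves {2, 7}:
g(0) = mex{} = 0
g(1) = mex{} = 0
g(2) = mex{0} = 1
g(3) = mex{0} = 1
g(4) = mex{1} = 0
g(5) = mex{1} = 0
g(6) = mex{0} = 1
g(7) = mex{0} = 1
g(8) = mex{0,1} = 2
g(9) = mex{1} = 0
g(10) = mex{1,2} = 0
g(11) = mex{0} = 1
g(12) = mex{0} = 1
g(13) = mex{1} = 0
g(14) = mex{1} = 0
So g(14) = 0.
The value of a disjunctive sum is the nim-sum of the parts.
Combined value = 1 XOR 11 XOR 0 = 10.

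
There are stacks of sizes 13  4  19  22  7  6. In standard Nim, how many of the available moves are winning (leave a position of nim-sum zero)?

Bitwise XOR of the heap sizes:
  01101  (13)
  00100  (4)
  10011  (19)
  10110  (22)
  00111  (7)
  00110  (6)
  -----
  01101  (13)
The overall nim-sum is X = 13. A stack of size p has a winning move iff p XOR X < p (reduce it to p XOR X).
  13: 13 XOR 13 = 0 < 13 — winning move (to 0).
  4: 4 XOR 13 = 9 ≥ 4 — no move.
  19: 19 XOR 13 = 30 ≥ 19 — no move.
  22: 22 XOR 13 = 27 ≥ 22 — no move.
  7: 7 XOR 13 = 10 ≥ 7 — no move.
  6: 6 XOR 13 = 11 ≥ 6 — no move.
That gives 1 winning move.

1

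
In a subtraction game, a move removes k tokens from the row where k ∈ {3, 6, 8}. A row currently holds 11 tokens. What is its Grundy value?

Grundy values for subtraction set {3, 6, 8}:
g(0) = mex{} = 0
g(1) = mex{} = 0
g(2) = mex{} = 0
g(3) = mex{0} = 1
g(4) = mex{0} = 1
g(5) = mex{0} = 1
g(6) = mex{0,1} = 2
g(7) = mex{0,1} = 2
g(8) = mex{0,1} = 2
g(9) = mex{0,1,2} = 3
g(10) = mex{0,1,2} = 3
g(11) = mex{1,2} = 0
So g(11) = 0.

0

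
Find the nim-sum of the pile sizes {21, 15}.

26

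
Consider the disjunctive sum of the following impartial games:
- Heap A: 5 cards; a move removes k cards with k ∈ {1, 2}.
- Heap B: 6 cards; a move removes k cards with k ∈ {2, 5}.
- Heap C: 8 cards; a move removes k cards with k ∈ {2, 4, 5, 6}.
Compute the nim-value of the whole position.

3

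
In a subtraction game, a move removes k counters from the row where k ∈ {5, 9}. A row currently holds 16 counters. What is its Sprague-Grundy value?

Grundy values for subtraction set {5, 9}:
k:     0  1  2  3  4  5  6  7  8  9 10 11 12 13 14 15 16
g(k):  0  0  0  0  0  1  1  1  1  1  2  2  2  2  0  0  0
So g(16) = 0.

0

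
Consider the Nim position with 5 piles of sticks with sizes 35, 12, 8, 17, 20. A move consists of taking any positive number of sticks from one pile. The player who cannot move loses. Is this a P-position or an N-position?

N-position

Compute the nim-sum pairwise:
35 ^ 12 = 47
47 ^ 8 = 39
39 ^ 17 = 54
54 ^ 20 = 34
The nim-sum is 34 ≠ 0, so this is an N-position: the player to move can win.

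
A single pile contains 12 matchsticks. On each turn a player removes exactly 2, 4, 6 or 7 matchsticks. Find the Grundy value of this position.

Compute g(0), g(1), … for moves {2, 4, 6, 7}:
g(0) = mex{} = 0
g(1) = mex{} = 0
g(2) = mex{0} = 1
g(3) = mex{0} = 1
g(4) = mex{0,1} = 2
g(5) = mex{0,1} = 2
g(6) = mex{0,1,2} = 3
g(7) = mex{0,1,2} = 3
g(8) = mex{0,1,2,3} = 4
g(9) = mex{1,2,3} = 0
g(10) = mex{1,2,3,4} = 0
g(11) = mex{0,2,3} = 1
g(12) = mex{0,2,3,4} = 1
So g(12) = 1.

1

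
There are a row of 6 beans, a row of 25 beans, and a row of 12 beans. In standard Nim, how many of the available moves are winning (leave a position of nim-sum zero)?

1

Bitwise XOR of the heap sizes:
  00110  (6)
  11001  (25)
  01100  (12)
  -----
  10011  (19)
The overall nim-sum is X = 19. A row of size p has a winning move iff p XOR X < p (reduce it to p XOR X).
  6: 6 XOR 19 = 21 ≥ 6 — no move.
  25: 25 XOR 19 = 10 < 25 — winning move (to 10).
  12: 12 XOR 19 = 31 ≥ 12 — no move.
That gives 1 winning move.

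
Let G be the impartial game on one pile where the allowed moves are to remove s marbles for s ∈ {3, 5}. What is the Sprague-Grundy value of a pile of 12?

Build the Grundy sequence with g(k) = mex{g(k−s) : s ∈ {3, 5}, s ≤ k}:
g(0) = mex{} = 0
g(1) = mex{} = 0
g(2) = mex{} = 0
g(3) = mex{0} = 1
g(4) = mex{0} = 1
g(5) = mex{0} = 1
g(6) = mex{0,1} = 2
g(7) = mex{0,1} = 2
g(8) = mex{1} = 0
g(9) = mex{1,2} = 0
g(10) = mex{1,2} = 0
g(11) = mex{0,2} = 1
g(12) = mex{0,2} = 1
So g(12) = 1.

1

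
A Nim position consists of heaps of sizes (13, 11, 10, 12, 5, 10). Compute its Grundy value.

Compute the nim-sum pairwise:
13 ⊕ 11 = 6
6 ⊕ 10 = 12
12 ⊕ 12 = 0
0 ⊕ 5 = 5
5 ⊕ 10 = 15

15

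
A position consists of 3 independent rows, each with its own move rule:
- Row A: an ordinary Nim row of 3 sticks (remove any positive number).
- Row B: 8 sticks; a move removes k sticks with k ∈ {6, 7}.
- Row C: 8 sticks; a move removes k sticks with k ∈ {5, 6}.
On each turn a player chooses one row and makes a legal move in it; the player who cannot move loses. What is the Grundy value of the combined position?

3

Row A is a plain Nim row of size 3, so its Grundy value is 3.
Grundy values for row B (subtraction set {6, 7}):
g(0) = mex{} = 0
g(1) = mex{} = 0
g(2) = mex{} = 0
g(3) = mex{} = 0
g(4) = mex{} = 0
g(5) = mex{} = 0
g(6) = mex{0} = 1
g(7) = mex{0} = 1
g(8) = mex{0} = 1
So g(8) = 1.
Grundy values for row C (subtraction set {5, 6}):
g(0) = mex{} = 0
g(1) = mex{} = 0
g(2) = mex{} = 0
g(3) = mex{} = 0
g(4) = mex{} = 0
g(5) = mex{0} = 1
g(6) = mex{0} = 1
g(7) = mex{0} = 1
g(8) = mex{0} = 1
So g(8) = 1.
The value of a disjunctive sum is the nim-sum of the parts.
Combined value = 3 ⊕ 1 ⊕ 1 = 3.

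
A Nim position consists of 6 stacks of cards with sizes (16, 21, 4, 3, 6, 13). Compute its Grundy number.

Nim-sum: 16 ⊕ 21 ⊕ 4 ⊕ 3 ⊕ 6 ⊕ 13 = 9.

9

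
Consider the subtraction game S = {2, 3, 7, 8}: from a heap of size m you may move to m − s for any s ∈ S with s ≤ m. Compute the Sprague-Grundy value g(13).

1

Grundy values for subtraction set {2, 3, 7, 8}:
k:     0  1  2  3  4  5  6  7  8  9 10 11 12 13
g(k):  0  0  1  1  2  0  0  1  1  2  0  0  1  1
So g(13) = 1.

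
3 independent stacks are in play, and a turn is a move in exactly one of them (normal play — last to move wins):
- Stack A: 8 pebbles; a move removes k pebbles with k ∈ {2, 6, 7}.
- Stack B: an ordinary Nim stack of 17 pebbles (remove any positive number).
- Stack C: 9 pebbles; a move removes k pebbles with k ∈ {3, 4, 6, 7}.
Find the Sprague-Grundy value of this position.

For stack A, compute g(0), g(1), … with moves {2, 6, 7}:
g(0) = mex{} = 0
g(1) = mex{} = 0
g(2) = mex{0} = 1
g(3) = mex{0} = 1
g(4) = mex{1} = 0
g(5) = mex{1} = 0
g(6) = mex{0} = 1
g(7) = mex{0} = 1
g(8) = mex{0,1} = 2
So g(8) = 2.
Stack B is a plain Nim stack of size 17, so its Grundy value is 17.
For stack C, compute g(0), g(1), … with moves {3, 4, 6, 7}:
k:     0  1  2  3  4  5  6  7  8  9
g(k):  0  0  0  1  1  1  2  2  2  3
So g(9) = 3.
The value of a disjunctive sum is the nim-sum of the parts.
Combined value = 2 XOR 17 XOR 3 = 16.

16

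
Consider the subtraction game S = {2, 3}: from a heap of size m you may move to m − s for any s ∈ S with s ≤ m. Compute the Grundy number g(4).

2

Compute g(0), g(1), … for moves {2, 3}:
k:     0  1  2  3  4
g(k):  0  0  1  1  2
So g(4) = 2.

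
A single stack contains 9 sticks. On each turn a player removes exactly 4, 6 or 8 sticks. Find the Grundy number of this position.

2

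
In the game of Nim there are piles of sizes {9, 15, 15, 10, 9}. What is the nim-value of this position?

10

Compute the nim-sum pairwise:
9 ^ 15 = 6
6 ^ 15 = 9
9 ^ 10 = 3
3 ^ 9 = 10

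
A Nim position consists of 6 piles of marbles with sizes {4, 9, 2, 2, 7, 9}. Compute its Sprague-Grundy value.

Compute the nim-sum pairwise:
4 ^ 9 = 13
13 ^ 2 = 15
15 ^ 2 = 13
13 ^ 7 = 10
10 ^ 9 = 3

3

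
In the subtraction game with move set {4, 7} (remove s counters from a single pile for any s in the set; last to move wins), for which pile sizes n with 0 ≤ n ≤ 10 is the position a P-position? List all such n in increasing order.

0, 1, 2, 3

Grundy values for subtraction set {4, 7}:
g(0) = mex{} = 0
g(1) = mex{} = 0
g(2) = mex{} = 0
g(3) = mex{} = 0
g(4) = mex{0} = 1
g(5) = mex{0} = 1
g(6) = mex{0} = 1
g(7) = mex{0} = 1
g(8) = mex{0,1} = 2
g(9) = mex{0,1} = 2
g(10) = mex{0,1} = 2
The P-positions (g = 0) in 0..10 are 0, 1, 2, 3.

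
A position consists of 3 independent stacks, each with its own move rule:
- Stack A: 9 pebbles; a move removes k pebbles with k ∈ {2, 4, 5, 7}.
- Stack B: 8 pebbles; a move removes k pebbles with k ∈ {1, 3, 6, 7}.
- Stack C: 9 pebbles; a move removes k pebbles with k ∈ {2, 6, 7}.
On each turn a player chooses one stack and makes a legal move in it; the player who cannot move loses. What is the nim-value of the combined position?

Build the Grundy sequence for stack A with g(k) = mex{g(k−s) : s ∈ {2, 4, 5, 7}, s ≤ k}:
k:     0  1  2  3  4  5  6  7  8  9
g(k):  0  0  1  1  2  2  3  3  4  0
So g(9) = 0.
For stack B, compute g(0), g(1), … with moves {1, 3, 6, 7}:
k:     0  1  2  3  4  5  6  7  8
g(k):  0  1  0  1  0  1  2  3  2
So g(8) = 2.
Build the Grundy sequence for stack C with g(k) = mex{g(k−s) : s ∈ {2, 6, 7}, s ≤ k}:
g(0) = mex{} = 0
g(1) = mex{} = 0
g(2) = mex{0} = 1
g(3) = mex{0} = 1
g(4) = mex{1} = 0
g(5) = mex{1} = 0
g(6) = mex{0} = 1
g(7) = mex{0} = 1
g(8) = mex{0,1} = 2
g(9) = mex{1} = 0
So g(9) = 0.
By the Sprague-Grundy theorem, the Grundy value of a sum of independent games is the XOR of the component values.
Combined value = 0 XOR 2 XOR 0 = 2.

2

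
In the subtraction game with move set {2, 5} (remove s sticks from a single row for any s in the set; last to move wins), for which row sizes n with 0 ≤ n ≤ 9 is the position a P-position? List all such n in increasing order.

Compute g(0), g(1), … for moves {2, 5}:
k:     0  1  2  3  4  5  6  7  8  9
g(k):  0  0  1  1  0  2  1  0  0  1
The P-positions (g = 0) in 0..9 are 0, 1, 4, 7, 8.

0, 1, 4, 7, 8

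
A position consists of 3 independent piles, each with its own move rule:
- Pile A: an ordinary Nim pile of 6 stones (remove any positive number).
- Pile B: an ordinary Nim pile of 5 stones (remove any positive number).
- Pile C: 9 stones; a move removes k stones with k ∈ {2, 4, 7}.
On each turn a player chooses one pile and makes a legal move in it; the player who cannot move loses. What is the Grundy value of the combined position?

Pile A is a plain Nim pile of size 6, so its Grundy value is 6.
Pile B is a plain Nim pile of size 5, so its Grundy value is 5.
Build the Grundy sequence for pile C with g(k) = mex{g(k−s) : s ∈ {2, 4, 7}, s ≤ k}:
k:     0  1  2  3  4  5  6  7  8  9
g(k):  0  0  1  1  2  2  0  3  1  0
So g(9) = 0.
By the Sprague-Grundy theorem, the Grundy value of a sum of independent games is the XOR of the component values.
Combined value = 6 ⊕ 5 ⊕ 0 = 3.

3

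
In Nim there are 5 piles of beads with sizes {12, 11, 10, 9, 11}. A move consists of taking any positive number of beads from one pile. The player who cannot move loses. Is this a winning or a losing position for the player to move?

Winning position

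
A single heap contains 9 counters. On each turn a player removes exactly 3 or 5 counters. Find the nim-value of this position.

0

Grundy values for subtraction set {3, 5}:
g(0) = mex{} = 0
g(1) = mex{} = 0
g(2) = mex{} = 0
g(3) = mex{0} = 1
g(4) = mex{0} = 1
g(5) = mex{0} = 1
g(6) = mex{0,1} = 2
g(7) = mex{0,1} = 2
g(8) = mex{1} = 0
g(9) = mex{1,2} = 0
So g(9) = 0.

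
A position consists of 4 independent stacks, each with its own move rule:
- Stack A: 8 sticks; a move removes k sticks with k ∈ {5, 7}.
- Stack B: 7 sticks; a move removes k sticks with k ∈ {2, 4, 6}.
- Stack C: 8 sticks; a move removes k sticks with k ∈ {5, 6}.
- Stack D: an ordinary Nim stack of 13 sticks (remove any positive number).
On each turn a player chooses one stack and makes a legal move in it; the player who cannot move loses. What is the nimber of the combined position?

For stack A, compute g(0), g(1), … with moves {5, 7}:
g(0) = mex{} = 0
g(1) = mex{} = 0
g(2) = mex{} = 0
g(3) = mex{} = 0
g(4) = mex{} = 0
g(5) = mex{0} = 1
g(6) = mex{0} = 1
g(7) = mex{0} = 1
g(8) = mex{0} = 1
So g(8) = 1.
For stack B, compute g(0), g(1), … with moves {2, 4, 6}:
k:     0  1  2  3  4  5  6  7
g(k):  0  0  1  1  2  2  3  3
So g(7) = 3.
Grundy values for stack C (subtraction set {5, 6}):
g(0) = mex{} = 0
g(1) = mex{} = 0
g(2) = mex{} = 0
g(3) = mex{} = 0
g(4) = mex{} = 0
g(5) = mex{0} = 1
g(6) = mex{0} = 1
g(7) = mex{0} = 1
g(8) = mex{0} = 1
So g(8) = 1.
Stack D is a plain Nim stack of size 13, so its Grundy value is 13.
By the Sprague-Grundy theorem, the Grundy value of a sum of independent games is the XOR of the component values.
Combined value = 1 XOR 3 XOR 1 XOR 13 = 14.

14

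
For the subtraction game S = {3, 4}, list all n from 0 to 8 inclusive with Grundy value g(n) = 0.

0, 1, 2, 7, 8

Grundy values for subtraction set {3, 4}:
g(0) = mex{} = 0
g(1) = mex{} = 0
g(2) = mex{} = 0
g(3) = mex{0} = 1
g(4) = mex{0} = 1
g(5) = mex{0} = 1
g(6) = mex{0,1} = 2
g(7) = mex{1} = 0
g(8) = mex{1} = 0
The P-positions (g = 0) in 0..8 are 0, 1, 2, 7, 8.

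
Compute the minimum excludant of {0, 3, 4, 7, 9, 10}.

1

0 is in the set but 1 is not, so the mex is 1.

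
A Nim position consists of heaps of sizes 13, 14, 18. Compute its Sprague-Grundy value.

17

Compute the nim-sum pairwise:
13 XOR 14 = 3
3 XOR 18 = 17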